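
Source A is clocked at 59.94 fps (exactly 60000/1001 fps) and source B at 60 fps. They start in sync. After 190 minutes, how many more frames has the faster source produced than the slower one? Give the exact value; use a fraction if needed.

190 min = 11400 s.
A emits 60000/1001 × 11400 = 684000000/1001 frames; B emits 60 × 11400 = 684000.
Difference = 684000/1001 frames (≈ 683.3167); B is ahead of A.

684000/1001 frames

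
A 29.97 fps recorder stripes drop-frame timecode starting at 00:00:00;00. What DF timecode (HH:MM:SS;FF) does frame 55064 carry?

Each 10-minute DF block holds 10 × 60 × 30 − 9 × 2 = 17982 frames. 55064 ÷ 17982 → 3 full blocks, remainder 1118.
Within the partial block the first minute is 1800 frames and each further minute 1798, so 0 further minute boundaries passed. Total skipped labels = 18 × 3 + 2 × 0 = 54.
Non-drop label index = 55064 + 54 = 55118; at 30 labels/s that is 00:30:37:08, i.e. DF 00:30:37;08.

00:30:37;08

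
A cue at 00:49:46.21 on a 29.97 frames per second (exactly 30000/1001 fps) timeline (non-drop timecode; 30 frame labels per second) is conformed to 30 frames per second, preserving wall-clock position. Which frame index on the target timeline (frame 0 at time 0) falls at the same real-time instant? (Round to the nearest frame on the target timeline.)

frame 89691

Source frame index: (0×3600 + 49×60 + 46) × 30 + 21 = 89601.
Real time: 89601 / (30000/1001) = 29896867/10000 s.
Target frame: (29896867/10000) × (30) = 89690601/1000 ≈ 89690.601 → 89691.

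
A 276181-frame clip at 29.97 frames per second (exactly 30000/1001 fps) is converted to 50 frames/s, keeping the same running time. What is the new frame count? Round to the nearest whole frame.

Frames at target rate = 276181 × (50) / (30000/1001) = 276457181/600 ≈ 460761.968.
Nearest whole frame: 460762.

460762 frames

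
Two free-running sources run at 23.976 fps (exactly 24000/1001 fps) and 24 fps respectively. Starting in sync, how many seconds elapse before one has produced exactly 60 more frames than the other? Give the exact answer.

The gap grows by |24 − 24000/1001| = 24/1001 frames per second.
Time for a 60-frame gap: 60 ÷ (24/1001) = 2502.5 s.

2502.5 seconds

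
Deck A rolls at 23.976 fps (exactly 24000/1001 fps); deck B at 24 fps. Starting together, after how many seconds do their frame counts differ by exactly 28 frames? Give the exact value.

7007/6 seconds

The gap grows by |24 − 24000/1001| = 24/1001 frames per second.
Time for a 28-frame gap: 28 ÷ (24/1001) = 7007/6 s.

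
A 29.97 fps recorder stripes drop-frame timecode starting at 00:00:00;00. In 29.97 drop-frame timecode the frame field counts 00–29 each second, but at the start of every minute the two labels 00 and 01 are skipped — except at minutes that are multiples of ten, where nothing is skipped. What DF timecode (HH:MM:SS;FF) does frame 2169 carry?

Each 10-minute DF block holds 10 × 60 × 30 − 9 × 2 = 17982 frames. 2169 ÷ 17982 → 0 full blocks, remainder 2169.
Within the partial block the first minute is 1800 frames and each further minute 1798, so 1 further minute boundary passed. Total skipped labels = 18 × 0 + 2 × 1 = 2.
Non-drop label index = 2169 + 2 = 2171; at 30 labels/s that is 00:01:12:11, i.e. DF 00:01:12;11.

00:01:12;11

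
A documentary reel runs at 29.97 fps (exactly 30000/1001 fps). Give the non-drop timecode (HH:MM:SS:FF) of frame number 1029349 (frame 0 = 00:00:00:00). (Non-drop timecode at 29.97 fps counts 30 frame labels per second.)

09:31:51:19

1029349 ÷ 30 = 34311 full seconds, remainder 19 frames.
34311 s = 9 h 31 min 51 s.
Timecode: 09:31:51:19.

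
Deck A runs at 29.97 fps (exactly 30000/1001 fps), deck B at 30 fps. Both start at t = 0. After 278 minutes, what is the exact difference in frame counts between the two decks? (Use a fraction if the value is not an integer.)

278 min = 16680 s.
A emits 30000/1001 × 16680 = 500400000/1001 frames; B emits 30 × 16680 = 500400.
Difference = 500400/1001 frames (≈ 499.9001); B is ahead of A.

500400/1001 frames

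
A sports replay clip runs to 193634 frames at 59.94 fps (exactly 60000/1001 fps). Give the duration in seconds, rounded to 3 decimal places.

Running time = 193634 × 1001/60000 = 96913817/30000 s ≈ 3230.461 s.

3230.461 seconds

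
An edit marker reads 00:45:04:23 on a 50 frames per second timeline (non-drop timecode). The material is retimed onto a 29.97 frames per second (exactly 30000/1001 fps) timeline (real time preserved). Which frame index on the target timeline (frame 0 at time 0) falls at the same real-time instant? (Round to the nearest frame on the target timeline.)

frame 81053

Source frame index: (0×3600 + 45×60 + 4) × 50 + 23 = 135223.
Real time: 135223 / (50) = 135223/50 s.
Target frame: (135223/50) × (30000/1001) = 7375800/91 ≈ 81052.747 → 81053.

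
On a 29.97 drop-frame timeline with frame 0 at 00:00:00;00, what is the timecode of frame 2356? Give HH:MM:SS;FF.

00:01:18;18

Ten DF minutes hold 17982 frames, so frame 2356 lies in block 0 (frames 0–17981) with 2356 frames into that block.
The block's first minute is 1800 frames and the rest 1798 each; 2356 frames reaches minute 1, so 0 × 18 + 1 × 2 = 2 labels have been skipped so far.
Adding those back, label number 2356 + 2 = 2358 at 30 labels/s is 78 s + 18 f = 0 h 1 min 18 s frame 18, i.e. 00:01:18;18.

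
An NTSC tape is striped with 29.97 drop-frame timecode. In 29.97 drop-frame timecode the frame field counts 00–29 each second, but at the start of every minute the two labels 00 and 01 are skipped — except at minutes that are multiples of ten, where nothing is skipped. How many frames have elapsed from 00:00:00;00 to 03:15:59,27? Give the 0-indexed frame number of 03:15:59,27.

Complete 10-minute blocks: 19, each 17982 frames → 341658.
Remaining 5 whole minutes in the current block: 1800 + 4 × 1798 = 8992 frames.
Within the current minute: 59 × 30 + 27 − 2 = 1795 (labels ;00/;01 skipped at this minute). Total = 341658 + 8992 + 1795 = 352445.

352445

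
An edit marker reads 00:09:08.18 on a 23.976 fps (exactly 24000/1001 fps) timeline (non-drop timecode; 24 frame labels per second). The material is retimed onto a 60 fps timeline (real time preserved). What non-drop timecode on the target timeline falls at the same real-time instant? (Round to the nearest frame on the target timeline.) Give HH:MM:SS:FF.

Source frame index: (0×3600 + 9×60 + 8) × 24 + 18 = 13170.
Real time: 13170 / (24000/1001) = 439439/800 s.
Target frame: (439439/800) × (60) = 1318317/40 ≈ 32957.925 → 32958.
At 60 labels/s: frame 32958 → 00:09:09:18.

00:09:09:18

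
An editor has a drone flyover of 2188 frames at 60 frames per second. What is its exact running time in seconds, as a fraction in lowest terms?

Running time = 2188 ÷ (60) = 2188 × 1/60 = 547/15 s.

547/15 seconds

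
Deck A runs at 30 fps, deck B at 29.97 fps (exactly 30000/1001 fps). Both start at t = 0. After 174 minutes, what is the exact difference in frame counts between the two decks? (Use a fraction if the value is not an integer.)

313200/1001 frames

174 min = 10440 s.
A emits 30 × 10440 = 313200 frames; B emits 30000/1001 × 10440 = 313200000/1001.
Difference = 313200/1001 frames (≈ 312.8871); B is behind A.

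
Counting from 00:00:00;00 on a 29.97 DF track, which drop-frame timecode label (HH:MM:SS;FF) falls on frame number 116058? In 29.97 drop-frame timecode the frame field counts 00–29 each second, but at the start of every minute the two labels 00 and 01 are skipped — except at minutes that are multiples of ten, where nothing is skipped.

01:04:32;14

Ten DF minutes hold 17982 frames, so frame 116058 lies in block 6 (frames 107892–125873) with 8166 frames into that block.
The block's first minute is 1800 frames and the rest 1798 each; 8166 frames reaches minute 4, so 6 × 18 + 4 × 2 = 116 labels have been skipped so far.
Adding those back, label number 116058 + 116 = 116174 at 30 labels/s is 3872 s + 14 f = 1 h 4 min 32 s frame 14, i.e. 01:04:32;14.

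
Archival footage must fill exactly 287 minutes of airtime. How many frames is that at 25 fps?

287 min = 17220 s.
Frames = 17220 × 25 = 430500.

430500 frames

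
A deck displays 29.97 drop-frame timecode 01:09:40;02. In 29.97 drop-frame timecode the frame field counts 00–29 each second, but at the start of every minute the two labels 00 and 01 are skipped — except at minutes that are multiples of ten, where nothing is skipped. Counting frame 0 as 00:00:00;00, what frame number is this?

125276

As if non-drop at 30 labels/s: (1 × 3600 + 9 × 60 + 40) × 30 + 2 = 125402.
Minute boundaries passed: 69; those not divisible by 10: 69 − 6 = 63; dropped labels = 2 × 63 = 126.
Actual frame index = 125402 − 126 = 125276.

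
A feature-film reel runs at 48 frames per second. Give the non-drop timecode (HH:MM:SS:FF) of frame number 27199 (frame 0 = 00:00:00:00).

00:09:26:31

27199 ÷ 48 = 566 full seconds, remainder 31 frames.
566 s = 0 h 9 min 26 s.
Timecode: 00:09:26:31.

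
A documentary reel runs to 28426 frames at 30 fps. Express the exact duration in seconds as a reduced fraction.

Running time = 28426 ÷ (30) = 28426 × 1/30 = 14213/15 s.

14213/15 seconds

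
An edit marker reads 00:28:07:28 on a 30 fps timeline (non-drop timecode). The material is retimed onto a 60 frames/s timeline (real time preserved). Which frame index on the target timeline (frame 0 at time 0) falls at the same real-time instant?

frame 101276

Source frame index: (0×3600 + 28×60 + 7) × 30 + 28 = 50638.
Real time: 50638 / (30) = 25319/15 s.
Target frame: (25319/15) × (60) = 101276.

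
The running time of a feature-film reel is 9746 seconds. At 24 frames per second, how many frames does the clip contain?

Frames = 9746 × 24 = 233904.

233904 frames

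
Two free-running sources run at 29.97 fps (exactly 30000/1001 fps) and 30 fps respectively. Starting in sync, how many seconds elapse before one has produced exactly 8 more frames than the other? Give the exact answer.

4004/15 seconds

The gap grows by |30 − 30000/1001| = 30/1001 frames per second.
Time for a 8-frame gap: 8 ÷ (30/1001) = 4004/15 s.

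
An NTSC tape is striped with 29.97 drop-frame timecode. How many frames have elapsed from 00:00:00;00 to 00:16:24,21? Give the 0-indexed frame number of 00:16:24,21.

As if non-drop at 30 labels/s: (0 × 3600 + 16 × 60 + 24) × 30 + 21 = 29541.
Minute boundaries passed: 16; those not divisible by 10: 16 − 1 = 15; dropped labels = 2 × 15 = 30.
Actual frame index = 29541 − 30 = 29511.

29511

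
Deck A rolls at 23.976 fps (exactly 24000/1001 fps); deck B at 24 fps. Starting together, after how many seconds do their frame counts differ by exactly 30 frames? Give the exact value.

1251.25 seconds

The gap grows by |24 − 24000/1001| = 24/1001 frames per second.
Time for a 30-frame gap: 30 ÷ (24/1001) = 1251.25 s.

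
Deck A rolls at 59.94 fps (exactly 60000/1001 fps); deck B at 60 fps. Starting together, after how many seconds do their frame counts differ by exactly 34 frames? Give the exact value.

17017/30 seconds

The gap grows by |60 − 60000/1001| = 60/1001 frames per second.
Time for a 34-frame gap: 34 ÷ (60/1001) = 17017/30 s.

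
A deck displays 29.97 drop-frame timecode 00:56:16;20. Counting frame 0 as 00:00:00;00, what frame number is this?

As if non-drop at 30 labels/s: (0 × 3600 + 56 × 60 + 16) × 30 + 20 = 101300.
Minute boundaries passed: 56; those not divisible by 10: 56 − 5 = 51; dropped labels = 2 × 51 = 102.
Actual frame index = 101300 − 102 = 101198.

101198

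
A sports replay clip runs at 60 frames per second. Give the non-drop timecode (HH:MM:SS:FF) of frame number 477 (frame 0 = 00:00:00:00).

00:00:07:57

477 ÷ 60 = 7 full seconds, remainder 57 frames.
7 s = 0 h 0 min 7 s.
Timecode: 00:00:07:57.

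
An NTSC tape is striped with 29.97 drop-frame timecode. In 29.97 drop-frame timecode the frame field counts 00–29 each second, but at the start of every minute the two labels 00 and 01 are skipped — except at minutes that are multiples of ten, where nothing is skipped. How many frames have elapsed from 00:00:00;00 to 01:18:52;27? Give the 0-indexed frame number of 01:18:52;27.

Complete 10-minute blocks: 7, each 17982 frames → 125874.
Remaining 8 whole minutes in the current block: 1800 + 7 × 1798 = 14386 frames.
Within the current minute: 52 × 30 + 27 − 2 = 1585 (labels ;00/;01 skipped at this minute). Total = 125874 + 14386 + 1585 = 141845.

141845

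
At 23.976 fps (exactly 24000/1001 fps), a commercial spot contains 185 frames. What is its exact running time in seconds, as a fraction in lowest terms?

Running time = 185 ÷ (24000/1001) = 185 × 1001/24000 = 37037/4800 s.

37037/4800 seconds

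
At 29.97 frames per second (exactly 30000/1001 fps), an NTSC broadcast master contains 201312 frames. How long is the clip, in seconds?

6717.1104 seconds

Running time = 201312 / (30000/1001) = 6717.1104 s.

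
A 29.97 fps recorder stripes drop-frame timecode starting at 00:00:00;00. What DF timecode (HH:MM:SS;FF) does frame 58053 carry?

00:32:17;01

Each 10-minute DF block holds 10 × 60 × 30 − 9 × 2 = 17982 frames. 58053 ÷ 17982 → 3 full blocks, remainder 4107.
Within the partial block the first minute is 1800 frames and each further minute 1798, so 2 further minute boundaries passed. Total skipped labels = 18 × 3 + 2 × 2 = 58.
Non-drop label index = 58053 + 58 = 58111; at 30 labels/s that is 00:32:17:01, i.e. DF 00:32:17;01.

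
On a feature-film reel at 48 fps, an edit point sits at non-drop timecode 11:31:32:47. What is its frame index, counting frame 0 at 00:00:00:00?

Total seconds to the label: (11 × 3600 + 31 × 60 + 32) = 41492.
Frame index = 41492 × 48 + 47 = 1991663.

frame 1991663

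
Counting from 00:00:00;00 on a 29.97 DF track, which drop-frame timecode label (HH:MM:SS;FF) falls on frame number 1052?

00:00:35;02

Ten DF minutes hold 17982 frames, so frame 1052 lies in block 0 (frames 0–17981) with 1052 frames into that block.
The block's first minute is 1800 frames and the rest 1798 each; 1052 frames reaches minute 0, so 0 × 18 + 0 × 2 = 0 labels have been skipped so far.
Adding those back, label number 1052 + 0 = 1052 at 30 labels/s is 35 s + 2 f = 0 h 0 min 35 s frame 2, i.e. 00:00:35;02.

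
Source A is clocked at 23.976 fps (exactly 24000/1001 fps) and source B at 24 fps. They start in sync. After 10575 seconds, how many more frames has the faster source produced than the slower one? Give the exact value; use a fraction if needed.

253800/1001 frames

A emits 24000/1001 × 10575 = 253800000/1001 frames; B emits 24 × 10575 = 253800.
Difference = 253800/1001 frames (≈ 253.5465); B is ahead of A.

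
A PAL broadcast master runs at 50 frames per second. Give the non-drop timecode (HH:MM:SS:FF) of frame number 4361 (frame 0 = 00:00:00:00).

4361 ÷ 50 = 87 full seconds, remainder 11 frames.
87 s = 0 h 1 min 27 s.
Timecode: 00:01:27:11.

00:01:27:11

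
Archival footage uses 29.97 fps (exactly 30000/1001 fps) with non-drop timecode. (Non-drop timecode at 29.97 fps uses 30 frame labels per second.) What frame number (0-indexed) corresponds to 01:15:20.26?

frame 135626

Total seconds to the label: (1 × 3600 + 15 × 60 + 20) = 4520.
Frame index = 4520 × 30 + 26 = 135626.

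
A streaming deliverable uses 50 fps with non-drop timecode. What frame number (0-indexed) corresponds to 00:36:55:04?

Total seconds to the label: (0 × 3600 + 36 × 60 + 55) = 2215.
Frame index = 2215 × 50 + 4 = 110754.

110754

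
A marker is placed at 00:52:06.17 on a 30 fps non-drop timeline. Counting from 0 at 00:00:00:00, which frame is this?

Total seconds to the label: (0 × 3600 + 52 × 60 + 6) = 3126.
Frame index = 3126 × 30 + 17 = 93797.

93797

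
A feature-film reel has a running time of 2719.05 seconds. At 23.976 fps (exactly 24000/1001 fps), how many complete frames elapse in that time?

65192 frames

Frames = 2719.05 × 24000/1001 = 65257200/1001 ≈ 65192.0080.
Complete frames: 65192.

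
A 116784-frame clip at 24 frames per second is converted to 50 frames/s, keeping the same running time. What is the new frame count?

243300 frames

Target frames = source frames × (target rate / source rate) = 116784 × (50)/(24) = 116784 × 25/12 = 243300.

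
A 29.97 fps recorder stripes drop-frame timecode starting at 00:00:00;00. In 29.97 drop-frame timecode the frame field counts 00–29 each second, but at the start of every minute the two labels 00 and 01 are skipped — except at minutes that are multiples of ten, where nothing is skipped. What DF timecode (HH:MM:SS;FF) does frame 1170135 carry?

10:50:43;15

Ten DF minutes hold 17982 frames, so frame 1170135 lies in block 65 (frames 1168830–1186811) with 1305 frames into that block.
The block's first minute is 1800 frames and the rest 1798 each; 1305 frames reaches minute 0, so 65 × 18 + 0 × 2 = 1170 labels have been skipped so far.
Adding those back, label number 1170135 + 1170 = 1171305 at 30 labels/s is 39043 s + 15 f = 10 h 50 min 43 s frame 15, i.e. 10:50:43;15.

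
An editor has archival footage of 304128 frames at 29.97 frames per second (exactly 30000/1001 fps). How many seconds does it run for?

10147.7376 seconds

Running time = 304128 / (30000/1001) = 10147.7376 s.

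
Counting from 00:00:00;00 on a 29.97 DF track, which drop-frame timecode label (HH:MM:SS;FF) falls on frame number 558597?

Each 10-minute DF block holds 10 × 60 × 30 − 9 × 2 = 17982 frames. 558597 ÷ 17982 → 31 full blocks, remainder 1155.
Within the partial block the first minute is 1800 frames and each further minute 1798, so 0 further minute boundaries passed. Total skipped labels = 18 × 31 + 2 × 0 = 558.
Non-drop label index = 558597 + 558 = 559155; at 30 labels/s that is 05:10:38:15, i.e. DF 05:10:38;15.

05:10:38;15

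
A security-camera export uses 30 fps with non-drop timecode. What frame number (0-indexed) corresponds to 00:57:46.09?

frame 103989

Total seconds to the label: (0 × 3600 + 57 × 60 + 46) = 3466.
Frame index = 3466 × 30 + 9 = 103989.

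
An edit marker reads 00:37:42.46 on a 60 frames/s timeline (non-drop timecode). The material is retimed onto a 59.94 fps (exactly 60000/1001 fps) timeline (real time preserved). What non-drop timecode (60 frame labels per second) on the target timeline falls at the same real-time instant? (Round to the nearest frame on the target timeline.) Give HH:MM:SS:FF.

Source frame index: (0×3600 + 37×60 + 42) × 60 + 46 = 135766.
Real time: 135766 / (60) = 67883/30 s.
Target frame: (67883/30) × (60000/1001) = 135766000/1001 ≈ 135630.370 → 135630.
At 60 labels/s: frame 135630 → 00:37:40:30.

00:37:40:30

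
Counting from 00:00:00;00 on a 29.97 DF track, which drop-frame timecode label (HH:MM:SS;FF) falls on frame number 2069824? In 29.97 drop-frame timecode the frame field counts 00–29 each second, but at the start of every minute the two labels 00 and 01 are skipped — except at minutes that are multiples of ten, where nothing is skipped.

Each 10-minute DF block holds 10 × 60 × 30 − 9 × 2 = 17982 frames. 2069824 ÷ 17982 → 115 full blocks, remainder 1894.
Within the partial block the first minute is 1800 frames and each further minute 1798, so 1 further minute boundary passed. Total skipped labels = 18 × 115 + 2 × 1 = 2072.
Non-drop label index = 2069824 + 2072 = 2071896; at 30 labels/s that is 19:11:03:06, i.e. DF 19:11:03;06.

19:11:03;06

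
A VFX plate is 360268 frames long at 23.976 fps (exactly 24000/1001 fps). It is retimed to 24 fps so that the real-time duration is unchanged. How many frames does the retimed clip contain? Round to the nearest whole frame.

Frames at target rate = 360268 × (24) / (24000/1001) = 90157067/250 ≈ 360628.268.
Nearest whole frame: 360628.

360628 frames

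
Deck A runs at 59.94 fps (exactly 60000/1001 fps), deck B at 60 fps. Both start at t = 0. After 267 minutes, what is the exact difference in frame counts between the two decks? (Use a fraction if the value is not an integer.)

961200/1001 frames

267 min = 16020 s.
A emits 60000/1001 × 16020 = 961200000/1001 frames; B emits 60 × 16020 = 961200.
Difference = 961200/1001 frames (≈ 960.2398); B is ahead of A.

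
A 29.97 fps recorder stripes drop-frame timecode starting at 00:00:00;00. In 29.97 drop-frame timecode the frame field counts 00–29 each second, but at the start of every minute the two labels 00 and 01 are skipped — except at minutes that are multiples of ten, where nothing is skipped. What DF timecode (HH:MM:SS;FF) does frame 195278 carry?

01:48:35;24

Each 10-minute DF block holds 10 × 60 × 30 − 9 × 2 = 17982 frames. 195278 ÷ 17982 → 10 full blocks, remainder 15458.
Within the partial block the first minute is 1800 frames and each further minute 1798, so 8 further minute boundaries passed. Total skipped labels = 18 × 10 + 2 × 8 = 196.
Non-drop label index = 195278 + 196 = 195474; at 30 labels/s that is 01:48:35:24, i.e. DF 01:48:35;24.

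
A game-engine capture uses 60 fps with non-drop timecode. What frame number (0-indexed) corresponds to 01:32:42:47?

Total seconds to the label: (1 × 3600 + 32 × 60 + 42) = 5562.
Frame index = 5562 × 60 + 47 = 333767.

frame 333767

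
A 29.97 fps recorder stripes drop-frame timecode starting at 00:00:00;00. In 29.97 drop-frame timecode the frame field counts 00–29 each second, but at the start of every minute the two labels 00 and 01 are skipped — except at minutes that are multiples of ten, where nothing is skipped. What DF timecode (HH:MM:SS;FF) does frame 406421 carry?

03:46:00;29

Each 10-minute DF block holds 10 × 60 × 30 − 9 × 2 = 17982 frames. 406421 ÷ 17982 → 22 full blocks, remainder 10817.
Within the partial block the first minute is 1800 frames and each further minute 1798, so 6 further minute boundaries passed. Total skipped labels = 18 × 22 + 2 × 6 = 408.
Non-drop label index = 406421 + 408 = 406829; at 30 labels/s that is 03:46:00:29, i.e. DF 03:46:00;29.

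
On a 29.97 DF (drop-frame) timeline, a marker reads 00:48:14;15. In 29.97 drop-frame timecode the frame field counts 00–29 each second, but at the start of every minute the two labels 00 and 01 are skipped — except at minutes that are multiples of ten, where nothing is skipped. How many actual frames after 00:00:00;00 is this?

86747

As if non-drop at 30 labels/s: (0 × 3600 + 48 × 60 + 14) × 30 + 15 = 86835.
Minute boundaries passed: 48; those not divisible by 10: 48 − 4 = 44; dropped labels = 2 × 44 = 88.
Actual frame index = 86835 − 88 = 86747.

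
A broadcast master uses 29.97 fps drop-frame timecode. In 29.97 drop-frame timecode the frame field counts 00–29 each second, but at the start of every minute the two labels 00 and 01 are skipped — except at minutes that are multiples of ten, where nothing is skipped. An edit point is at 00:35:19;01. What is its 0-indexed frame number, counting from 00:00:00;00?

63507

As if non-drop at 30 labels/s: (0 × 3600 + 35 × 60 + 19) × 30 + 1 = 63571.
Minute boundaries passed: 35; those not divisible by 10: 35 − 3 = 32; dropped labels = 2 × 32 = 64.
Actual frame index = 63571 − 64 = 63507.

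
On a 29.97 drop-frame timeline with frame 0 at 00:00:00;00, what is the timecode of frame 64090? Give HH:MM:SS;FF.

00:35:38;14

Each 10-minute DF block holds 10 × 60 × 30 − 9 × 2 = 17982 frames. 64090 ÷ 17982 → 3 full blocks, remainder 10144.
Within the partial block the first minute is 1800 frames and each further minute 1798, so 5 further minute boundaries passed. Total skipped labels = 18 × 3 + 2 × 5 = 64.
Non-drop label index = 64090 + 64 = 64154; at 30 labels/s that is 00:35:38:14, i.e. DF 00:35:38;14.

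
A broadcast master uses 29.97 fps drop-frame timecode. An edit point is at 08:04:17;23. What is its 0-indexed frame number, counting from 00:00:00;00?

870861

Complete 10-minute blocks: 48, each 17982 frames → 863136.
Remaining 4 whole minutes in the current block: 1800 + 3 × 1798 = 7194 frames.
Within the current minute: 17 × 30 + 23 − 2 = 531 (labels ;00/;01 skipped at this minute). Total = 863136 + 7194 + 531 = 870861.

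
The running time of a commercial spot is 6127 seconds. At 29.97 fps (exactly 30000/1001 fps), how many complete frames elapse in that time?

183626 frames

Frames = 6127 × 30000/1001 = 16710000/91 ≈ 183626.3736.
Complete frames: 183626.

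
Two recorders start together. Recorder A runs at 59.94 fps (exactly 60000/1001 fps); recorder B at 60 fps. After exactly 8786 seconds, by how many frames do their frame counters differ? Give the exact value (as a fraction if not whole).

A emits 60000/1001 × 8786 = 527160000/1001 frames; B emits 60 × 8786 = 527160.
Difference = 527160/1001 frames (≈ 526.6334); B is ahead of A.

527160/1001 frames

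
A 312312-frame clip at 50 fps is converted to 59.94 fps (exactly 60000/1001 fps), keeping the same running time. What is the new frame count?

Target frames = source frames × (target rate / source rate) = 312312 × (60000/1001)/(50) = 312312 × 1200/1001 = 374400.

374400 frames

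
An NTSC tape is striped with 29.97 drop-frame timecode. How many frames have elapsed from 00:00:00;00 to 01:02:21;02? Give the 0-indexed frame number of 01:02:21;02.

Complete 10-minute blocks: 6, each 17982 frames → 107892.
Remaining 2 whole minutes in the current block: 1800 + 1 × 1798 = 3598 frames.
Within the current minute: 21 × 30 + 2 − 2 = 630 (labels ;00/;01 skipped at this minute). Total = 107892 + 3598 + 630 = 112120.

112120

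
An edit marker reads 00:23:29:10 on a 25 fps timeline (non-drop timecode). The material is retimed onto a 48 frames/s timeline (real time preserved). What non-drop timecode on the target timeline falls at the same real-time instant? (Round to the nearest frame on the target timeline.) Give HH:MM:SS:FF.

00:23:29:19

Source frame index: (0×3600 + 23×60 + 29) × 25 + 10 = 35235.
Real time: 35235 / (25) = 7047/5 s.
Target frame: (7047/5) × (48) = 338256/5 ≈ 67651.200 → 67651.
At 48 labels/s: frame 67651 → 00:23:29:19.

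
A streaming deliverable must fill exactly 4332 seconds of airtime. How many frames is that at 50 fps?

Frames = 4332 × 50 = 216600.

216600 frames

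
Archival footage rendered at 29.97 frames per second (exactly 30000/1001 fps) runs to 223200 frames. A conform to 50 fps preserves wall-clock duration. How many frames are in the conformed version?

Target frames = source frames × (target rate / source rate) = 223200 × (50)/(30000/1001) = 223200 × 1001/600 = 372372.

372372 frames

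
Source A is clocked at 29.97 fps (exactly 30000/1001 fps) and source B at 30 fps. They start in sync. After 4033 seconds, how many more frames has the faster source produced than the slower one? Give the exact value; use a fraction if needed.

A emits 30000/1001 × 4033 = 120990000/1001 frames; B emits 30 × 4033 = 120990.
Difference = 120990/1001 frames (≈ 120.8691); B is ahead of A.

120990/1001 frames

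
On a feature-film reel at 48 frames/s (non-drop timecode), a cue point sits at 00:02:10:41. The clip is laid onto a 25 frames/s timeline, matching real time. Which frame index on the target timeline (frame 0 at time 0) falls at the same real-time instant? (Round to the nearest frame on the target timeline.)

Source frame index: (0×3600 + 2×60 + 10) × 48 + 41 = 6281.
Real time: 6281 / (48) = 6281/48 s.
Target frame: (6281/48) × (25) = 157025/48 ≈ 3271.354 → 3271.

frame 3271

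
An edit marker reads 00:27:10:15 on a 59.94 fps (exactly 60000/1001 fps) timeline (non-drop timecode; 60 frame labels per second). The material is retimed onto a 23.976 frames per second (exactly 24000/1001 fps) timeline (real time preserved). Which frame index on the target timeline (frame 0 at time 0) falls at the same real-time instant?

Source frame index: (0×3600 + 27×60 + 10) × 60 + 15 = 97815.
Real time: 97815 / (60000/1001) = 6527521/4000 s.
Target frame: (6527521/4000) × (24000/1001) = 39126.

frame 39126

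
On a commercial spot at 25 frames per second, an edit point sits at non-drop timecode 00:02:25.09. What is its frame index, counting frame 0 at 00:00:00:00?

Total seconds to the label: (0 × 3600 + 2 × 60 + 25) = 145.
Frame index = 145 × 25 + 9 = 3634.

3634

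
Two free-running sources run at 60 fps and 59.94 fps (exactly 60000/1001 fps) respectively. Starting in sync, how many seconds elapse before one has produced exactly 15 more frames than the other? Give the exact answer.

250.25 seconds

The gap grows by |60000/1001 − 60| = 60/1001 frames per second.
Time for a 15-frame gap: 15 ÷ (60/1001) = 250.25 s.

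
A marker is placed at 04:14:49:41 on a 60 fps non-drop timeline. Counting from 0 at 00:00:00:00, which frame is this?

frame 917381

Total seconds to the label: (4 × 3600 + 14 × 60 + 49) = 15289.
Frame index = 15289 × 60 + 41 = 917381.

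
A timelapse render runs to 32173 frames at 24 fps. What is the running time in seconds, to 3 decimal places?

1340.542 seconds

Running time = 32173 × 1/24 = 32173/24 s ≈ 1340.542 s.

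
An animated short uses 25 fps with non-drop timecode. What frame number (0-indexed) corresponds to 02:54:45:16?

frame 262141

Total seconds to the label: (2 × 3600 + 54 × 60 + 45) = 10485.
Frame index = 10485 × 25 + 16 = 262141.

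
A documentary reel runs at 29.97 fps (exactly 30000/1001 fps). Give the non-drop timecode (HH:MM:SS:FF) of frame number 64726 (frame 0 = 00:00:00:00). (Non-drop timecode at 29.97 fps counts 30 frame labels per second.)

64726 ÷ 30 = 2157 full seconds, remainder 16 frames.
2157 s = 0 h 35 min 57 s.
Timecode: 00:35:57:16.

00:35:57:16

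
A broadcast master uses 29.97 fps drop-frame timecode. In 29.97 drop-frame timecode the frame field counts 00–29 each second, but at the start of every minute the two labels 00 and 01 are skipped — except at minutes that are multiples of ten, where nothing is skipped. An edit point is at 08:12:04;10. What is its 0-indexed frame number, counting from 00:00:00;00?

As if non-drop at 30 labels/s: (8 × 3600 + 12 × 60 + 4) × 30 + 10 = 885730.
Minute boundaries passed: 492; those not divisible by 10: 492 − 49 = 443; dropped labels = 2 × 443 = 886.
Actual frame index = 885730 − 886 = 884844.

884844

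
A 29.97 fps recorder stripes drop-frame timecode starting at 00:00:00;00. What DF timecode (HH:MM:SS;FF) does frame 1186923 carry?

Ten DF minutes hold 17982 frames, so frame 1186923 lies in block 66 (frames 1186812–1204793) with 111 frames into that block.
The block's first minute is 1800 frames and the rest 1798 each; 111 frames reaches minute 0, so 66 × 18 + 0 × 2 = 1188 labels have been skipped so far.
Adding those back, label number 1186923 + 1188 = 1188111 at 30 labels/s is 39603 s + 21 f = 11 h 0 min 3 s frame 21, i.e. 11:00:03;21.

11:00:03;21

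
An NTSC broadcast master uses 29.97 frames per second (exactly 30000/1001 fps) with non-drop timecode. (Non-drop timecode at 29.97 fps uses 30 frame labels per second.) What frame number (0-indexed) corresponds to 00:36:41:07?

Total seconds to the label: (0 × 3600 + 36 × 60 + 41) = 2201.
Frame index = 2201 × 30 + 7 = 66037.

66037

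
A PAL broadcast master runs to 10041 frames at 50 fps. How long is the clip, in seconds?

Running time = 10041 / (50) = 200.82 s.

200.82 seconds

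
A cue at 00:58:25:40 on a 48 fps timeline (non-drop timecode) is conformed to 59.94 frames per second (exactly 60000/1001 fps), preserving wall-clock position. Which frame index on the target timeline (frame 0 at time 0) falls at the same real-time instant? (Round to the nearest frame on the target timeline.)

Source frame index: (0×3600 + 58×60 + 25) × 48 + 40 = 168280.
Real time: 168280 / (48) = 21035/6 s.
Target frame: (21035/6) × (60000/1001) = 30050000/143 ≈ 210139.860 → 210140.

frame 210140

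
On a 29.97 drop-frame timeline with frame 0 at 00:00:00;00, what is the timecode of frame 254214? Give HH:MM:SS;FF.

02:21:22;08

Ten DF minutes hold 17982 frames, so frame 254214 lies in block 14 (frames 251748–269729) with 2466 frames into that block.
The block's first minute is 1800 frames and the rest 1798 each; 2466 frames reaches minute 1, so 14 × 18 + 1 × 2 = 254 labels have been skipped so far.
Adding those back, label number 254214 + 254 = 254468 at 30 labels/s is 8482 s + 8 f = 2 h 21 min 22 s frame 8, i.e. 02:21:22;08.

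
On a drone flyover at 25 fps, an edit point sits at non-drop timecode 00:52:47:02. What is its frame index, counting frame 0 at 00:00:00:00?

79177

Total seconds to the label: (0 × 3600 + 52 × 60 + 47) = 3167.
Frame index = 3167 × 25 + 2 = 79177.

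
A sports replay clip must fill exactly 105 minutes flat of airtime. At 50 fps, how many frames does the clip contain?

105 min = 6300 s.
Frames = 6300 × 50 = 315000.

315000 frames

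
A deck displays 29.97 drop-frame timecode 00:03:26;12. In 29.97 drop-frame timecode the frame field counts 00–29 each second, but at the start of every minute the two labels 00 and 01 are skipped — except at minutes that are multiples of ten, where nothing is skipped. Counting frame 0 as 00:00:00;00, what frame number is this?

Complete 10-minute blocks: 0, each 17982 frames → 0.
Remaining 3 whole minutes in the current block: 1800 + 2 × 1798 = 5396 frames.
Within the current minute: 26 × 30 + 12 − 2 = 790 (labels ;00/;01 skipped at this minute). Total = 0 + 5396 + 790 = 6186.

6186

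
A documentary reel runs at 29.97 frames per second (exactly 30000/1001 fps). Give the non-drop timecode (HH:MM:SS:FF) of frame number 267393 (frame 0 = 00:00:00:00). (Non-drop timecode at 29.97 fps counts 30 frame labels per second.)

267393 ÷ 30 = 8913 full seconds, remainder 3 frames.
8913 s = 2 h 28 min 33 s.
Timecode: 02:28:33:03.

02:28:33:03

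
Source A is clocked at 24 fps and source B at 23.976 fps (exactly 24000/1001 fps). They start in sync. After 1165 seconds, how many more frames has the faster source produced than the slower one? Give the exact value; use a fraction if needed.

A emits 24 × 1165 = 27960 frames; B emits 24000/1001 × 1165 = 27960000/1001.
Difference = 27960/1001 frames (≈ 27.9321); B is behind A.

27960/1001 frames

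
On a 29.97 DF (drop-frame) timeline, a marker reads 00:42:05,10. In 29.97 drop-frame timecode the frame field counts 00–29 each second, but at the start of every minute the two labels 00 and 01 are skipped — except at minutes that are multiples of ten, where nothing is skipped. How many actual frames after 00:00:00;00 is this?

Complete 10-minute blocks: 4, each 17982 frames → 71928.
Remaining 2 whole minutes in the current block: 1800 + 1 × 1798 = 3598 frames.
Within the current minute: 5 × 30 + 10 − 2 = 158 (labels ;00/;01 skipped at this minute). Total = 71928 + 3598 + 158 = 75684.

75684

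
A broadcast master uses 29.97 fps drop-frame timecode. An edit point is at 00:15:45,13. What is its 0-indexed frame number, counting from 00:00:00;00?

28335

Complete 10-minute blocks: 1, each 17982 frames → 17982.
Remaining 5 whole minutes in the current block: 1800 + 4 × 1798 = 8992 frames.
Within the current minute: 45 × 30 + 13 − 2 = 1361 (labels ;00/;01 skipped at this minute). Total = 17982 + 8992 + 1361 = 28335.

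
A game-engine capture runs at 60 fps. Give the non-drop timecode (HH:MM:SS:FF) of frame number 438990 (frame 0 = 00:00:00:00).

438990 ÷ 60 = 7316 full seconds, remainder 30 frames.
7316 s = 2 h 1 min 56 s.
Timecode: 02:01:56:30.

02:01:56:30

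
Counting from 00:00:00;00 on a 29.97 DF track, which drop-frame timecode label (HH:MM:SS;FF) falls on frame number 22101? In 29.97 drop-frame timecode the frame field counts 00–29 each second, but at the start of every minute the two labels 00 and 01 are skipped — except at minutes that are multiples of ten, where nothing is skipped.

00:12:17;13

Each 10-minute DF block holds 10 × 60 × 30 − 9 × 2 = 17982 frames. 22101 ÷ 17982 → 1 full block, remainder 4119.
Within the partial block the first minute is 1800 frames and each further minute 1798, so 2 further minute boundaries passed. Total skipped labels = 18 × 1 + 2 × 2 = 22.
Non-drop label index = 22101 + 22 = 22123; at 30 labels/s that is 00:12:17:13, i.e. DF 00:12:17;13.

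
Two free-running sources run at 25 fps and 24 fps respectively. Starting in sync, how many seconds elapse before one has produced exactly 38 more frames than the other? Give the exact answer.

38 seconds

The gap grows by |24 − 25| = 1 frame per second.
Time for a 38-frame gap: 38 ÷ (1) = 38 s.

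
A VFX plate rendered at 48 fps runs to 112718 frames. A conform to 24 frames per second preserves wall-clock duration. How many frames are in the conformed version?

Frames at target rate = 112718 × (24) / (48) = 56359.

56359 frames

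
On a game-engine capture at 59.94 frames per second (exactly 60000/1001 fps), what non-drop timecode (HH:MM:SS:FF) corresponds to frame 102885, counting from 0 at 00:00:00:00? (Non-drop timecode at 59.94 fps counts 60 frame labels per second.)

102885 ÷ 60 = 1714 full seconds, remainder 45 frames.
1714 s = 0 h 28 min 34 s.
Timecode: 00:28:34:45.

00:28:34:45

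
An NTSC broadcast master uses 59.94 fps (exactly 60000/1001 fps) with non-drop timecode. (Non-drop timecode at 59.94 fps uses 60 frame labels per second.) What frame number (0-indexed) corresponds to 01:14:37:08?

frame 268628

Total seconds to the label: (1 × 3600 + 14 × 60 + 37) = 4477.
Frame index = 4477 × 60 + 8 = 268628.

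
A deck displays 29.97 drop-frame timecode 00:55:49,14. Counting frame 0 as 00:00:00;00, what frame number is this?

100384

As if non-drop at 30 labels/s: (0 × 3600 + 55 × 60 + 49) × 30 + 14 = 100484.
Minute boundaries passed: 55; those not divisible by 10: 55 − 5 = 50; dropped labels = 2 × 50 = 100.
Actual frame index = 100484 − 100 = 100384.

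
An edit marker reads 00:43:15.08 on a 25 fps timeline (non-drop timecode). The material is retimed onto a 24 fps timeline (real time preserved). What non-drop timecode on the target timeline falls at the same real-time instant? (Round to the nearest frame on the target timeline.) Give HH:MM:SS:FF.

00:43:15:08

Source frame index: (0×3600 + 43×60 + 15) × 25 + 8 = 64883.
Real time: 64883 / (25) = 64883/25 s.
Target frame: (64883/25) × (24) = 1557192/25 ≈ 62287.680 → 62288.
At 24 labels/s: frame 62288 → 00:43:15:08.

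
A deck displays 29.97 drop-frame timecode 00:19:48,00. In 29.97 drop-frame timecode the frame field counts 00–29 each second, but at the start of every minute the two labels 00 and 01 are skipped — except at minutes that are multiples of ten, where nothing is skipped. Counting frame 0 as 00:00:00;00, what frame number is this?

Complete 10-minute blocks: 1, each 17982 frames → 17982.
Remaining 9 whole minutes in the current block: 1800 + 8 × 1798 = 16184 frames.
Within the current minute: 48 × 30 + 0 − 2 = 1438 (labels ;00/;01 skipped at this minute). Total = 17982 + 16184 + 1438 = 35604.

35604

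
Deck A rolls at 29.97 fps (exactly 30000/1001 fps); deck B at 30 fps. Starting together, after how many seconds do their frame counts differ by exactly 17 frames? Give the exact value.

17017/30 seconds

The gap grows by |30 − 30000/1001| = 30/1001 frames per second.
Time for a 17-frame gap: 17 ÷ (30/1001) = 17017/30 s.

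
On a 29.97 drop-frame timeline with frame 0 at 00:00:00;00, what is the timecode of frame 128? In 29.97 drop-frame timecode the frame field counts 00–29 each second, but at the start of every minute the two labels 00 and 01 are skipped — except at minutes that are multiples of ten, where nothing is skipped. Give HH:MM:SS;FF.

00:00:04;08

Ten DF minutes hold 17982 frames, so frame 128 lies in block 0 (frames 0–17981) with 128 frames into that block.
The block's first minute is 1800 frames and the rest 1798 each; 128 frames reaches minute 0, so 0 × 18 + 0 × 2 = 0 labels have been skipped so far.
Adding those back, label number 128 + 0 = 128 at 30 labels/s is 4 s + 8 f = 0 h 0 min 4 s frame 8, i.e. 00:00:04;08.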